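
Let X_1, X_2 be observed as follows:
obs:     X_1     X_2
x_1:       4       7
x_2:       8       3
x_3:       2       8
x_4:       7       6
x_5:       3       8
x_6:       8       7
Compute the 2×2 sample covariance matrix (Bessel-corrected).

Step 1 — column means:
  mean(X_1) = (4 + 8 + 2 + 7 + 3 + 8) / 6 = 32/6 = 5.3333
  mean(X_2) = (7 + 3 + 8 + 6 + 8 + 7) / 6 = 39/6 = 6.5

Step 2 — sample covariance S[i,j] = (1/(n-1)) · Σ_k (x_{k,i} - mean_i) · (x_{k,j} - mean_j), with n-1 = 5.
  S[X_1,X_1] = ((-1.3333)·(-1.3333) + (2.6667)·(2.6667) + (-3.3333)·(-3.3333) + (1.6667)·(1.6667) + (-2.3333)·(-2.3333) + (2.6667)·(2.6667)) / 5 = 35.3333/5 = 7.0667
  S[X_1,X_2] = ((-1.3333)·(0.5) + (2.6667)·(-3.5) + (-3.3333)·(1.5) + (1.6667)·(-0.5) + (-2.3333)·(1.5) + (2.6667)·(0.5)) / 5 = -18/5 = -3.6
  S[X_2,X_2] = ((0.5)·(0.5) + (-3.5)·(-3.5) + (1.5)·(1.5) + (-0.5)·(-0.5) + (1.5)·(1.5) + (0.5)·(0.5)) / 5 = 17.5/5 = 3.5

S is symmetric (S[j,i] = S[i,j]). Assembling:

S = [[7.0667, -3.6],
 [-3.6, 3.5]]


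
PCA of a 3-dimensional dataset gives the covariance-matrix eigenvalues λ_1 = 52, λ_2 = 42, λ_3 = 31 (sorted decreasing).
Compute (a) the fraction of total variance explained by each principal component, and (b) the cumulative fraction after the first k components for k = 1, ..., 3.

Step 1 — total variance = trace(Sigma) = Σ λ_i = 52 + 42 + 31 = 125.

Step 2 — fraction explained by component i = λ_i / Σ λ:
  PC1: 52/125 = 0.416
  PC2: 42/125 = 0.336
  PC3: 31/125 = 0.248

Step 3 — cumulative fraction after k components = (λ_1 + ... + λ_k) / Σ λ:
  k = 1: 52/125 = 0.416
  k = 2: (52 + 42)/125 = 94/125 = 0.752
  k = 3: (52 + 42 + 31)/125 = 125/125 = 1

Summary (fraction, with percent):

explained: PC1 0.416 (41.6%), PC2 0.336 (33.6%), PC3 0.248 (24.8%);  cumulative: 0.416, 0.752, 1


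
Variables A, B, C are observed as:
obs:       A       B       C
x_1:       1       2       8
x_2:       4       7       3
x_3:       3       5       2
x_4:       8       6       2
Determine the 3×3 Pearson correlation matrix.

Step 1 — column means:
  mean(A) = (1 + 4 + 3 + 8) / 4 = 16/4 = 4
  mean(B) = (2 + 7 + 5 + 6) / 4 = 20/4 = 5
  mean(C) = (8 + 3 + 2 + 2) / 4 = 15/4 = 3.75

Step 2 — sample variances and covariances s[i,j] = (1/(n-1)) · Σ_k (x_{k,i} - mean_i) · (x_{k,j} - mean_j), with n-1 = 3:
  s[A,A] = ((-3)·(-3) + (0)·(0) + (-1)·(-1) + (4)·(4)) / 3 = 26/3 = 8.6667
  s[A,B] = ((-3)·(-3) + (0)·(2) + (-1)·(0) + (4)·(1)) / 3 = 13/3 = 4.3333
  s[A,C] = ((-3)·(4.25) + (0)·(-0.75) + (-1)·(-1.75) + (4)·(-1.75)) / 3 = -18/3 = -6
  s[B,B] = ((-3)·(-3) + (2)·(2) + (0)·(0) + (1)·(1)) / 3 = 14/3 = 4.6667
  s[B,C] = ((-3)·(4.25) + (2)·(-0.75) + (0)·(-1.75) + (1)·(-1.75)) / 3 = -16/3 = -5.3333
  s[C,C] = ((4.25)·(4.25) + (-0.75)·(-0.75) + (-1.75)·(-1.75) + (-1.75)·(-1.75)) / 3 = 24.75/3 = 8.25
  Sample standard deviations s_i = √(s[i,i]):
  s(A) = √(8.6667) = 2.9439
  s(B) = √(4.6667) = 2.1602
  s(C) = √(8.25) = 2.8723

Step 3 — r_{ij} = s_{ij} / (s_i · s_j):
  r[A,A] = 1 (diagonal).
  r[A,B] = 4.3333 / (2.9439 · 2.1602) = 4.3333 / 6.3596 = 0.6814
  r[A,C] = -6 / (2.9439 · 2.8723) = -6 / 8.4558 = -0.7096
  r[B,B] = 1 (diagonal).
  r[B,C] = -5.3333 / (2.1602 · 2.8723) = -5.3333 / 6.2048 = -0.8595
  r[C,C] = 1 (diagonal).

R is symmetric with unit diagonal. Assembling:

R = [[1, 0.6814, -0.7096],
 [0.6814, 1, -0.8595],
 [-0.7096, -0.8595, 1]]


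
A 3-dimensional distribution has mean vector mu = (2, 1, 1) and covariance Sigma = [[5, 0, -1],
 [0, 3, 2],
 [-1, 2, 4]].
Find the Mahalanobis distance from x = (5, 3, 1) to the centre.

Step 1 — centre the observation: (x - mu) = (3, 2, 0).

Step 2 — invert Sigma (cofactor / det for 3×3, or solve directly):
  Sigma^{-1} = [[0.2162, -0.0541, 0.0811],
 [-0.0541, 0.5135, -0.2703],
 [0.0811, -0.2703, 0.4054]].

Step 3 — form the quadratic (x - mu)^T · Sigma^{-1} · (x - mu):
  Sigma^{-1} · (x - mu) = (0.5405, 0.8649, -0.2973).
  (x - mu)^T · [Sigma^{-1} · (x - mu)] = (3)·(0.5405) + (2)·(0.8649) + (0)·(-0.2973) = 3.3514.

Step 4 — take square root: d = √(3.3514) ≈ 1.8307.

d(x, mu) = √(3.3514) ≈ 1.8307


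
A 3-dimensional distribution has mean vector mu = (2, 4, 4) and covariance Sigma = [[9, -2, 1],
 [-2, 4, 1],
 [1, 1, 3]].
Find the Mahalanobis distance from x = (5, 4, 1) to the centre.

Step 1 — centre the observation: (x - mu) = (3, 0, -3).

Step 2 — invert Sigma (cofactor / det for 3×3, or solve directly):
  Sigma^{-1} = [[0.1392, 0.0886, -0.0759],
 [0.0886, 0.3291, -0.1392],
 [-0.0759, -0.1392, 0.4051]].

Step 3 — form the quadratic (x - mu)^T · Sigma^{-1} · (x - mu):
  Sigma^{-1} · (x - mu) = (0.6456, 0.6835, -1.443).
  (x - mu)^T · [Sigma^{-1} · (x - mu)] = (3)·(0.6456) + (0)·(0.6835) + (-3)·(-1.443) = 6.2658.

Step 4 — take square root: d = √(6.2658) ≈ 2.5032.

d(x, mu) = √(6.2658) ≈ 2.5032


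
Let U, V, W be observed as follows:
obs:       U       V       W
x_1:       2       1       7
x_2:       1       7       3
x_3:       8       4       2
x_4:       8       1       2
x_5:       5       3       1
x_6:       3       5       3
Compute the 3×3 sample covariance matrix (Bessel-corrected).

Step 1 — column means:
  mean(U) = (2 + 1 + 8 + 8 + 5 + 3) / 6 = 27/6 = 4.5
  mean(V) = (1 + 7 + 4 + 1 + 3 + 5) / 6 = 21/6 = 3.5
  mean(W) = (7 + 3 + 2 + 2 + 1 + 3) / 6 = 18/6 = 3

Step 2 — sample covariance S[i,j] = (1/(n-1)) · Σ_k (x_{k,i} - mean_i) · (x_{k,j} - mean_j), with n-1 = 5.
  S[U,U] = ((-2.5)·(-2.5) + (-3.5)·(-3.5) + (3.5)·(3.5) + (3.5)·(3.5) + (0.5)·(0.5) + (-1.5)·(-1.5)) / 5 = 45.5/5 = 9.1
  S[U,V] = ((-2.5)·(-2.5) + (-3.5)·(3.5) + (3.5)·(0.5) + (3.5)·(-2.5) + (0.5)·(-0.5) + (-1.5)·(1.5)) / 5 = -15.5/5 = -3.1
  S[U,W] = ((-2.5)·(4) + (-3.5)·(0) + (3.5)·(-1) + (3.5)·(-1) + (0.5)·(-2) + (-1.5)·(0)) / 5 = -18/5 = -3.6
  S[V,V] = ((-2.5)·(-2.5) + (3.5)·(3.5) + (0.5)·(0.5) + (-2.5)·(-2.5) + (-0.5)·(-0.5) + (1.5)·(1.5)) / 5 = 27.5/5 = 5.5
  S[V,W] = ((-2.5)·(4) + (3.5)·(0) + (0.5)·(-1) + (-2.5)·(-1) + (-0.5)·(-2) + (1.5)·(0)) / 5 = -7/5 = -1.4
  S[W,W] = ((4)·(4) + (0)·(0) + (-1)·(-1) + (-1)·(-1) + (-2)·(-2) + (0)·(0)) / 5 = 22/5 = 4.4

S is symmetric (S[j,i] = S[i,j]). Assembling:

S = [[9.1, -3.1, -3.6],
 [-3.1, 5.5, -1.4],
 [-3.6, -1.4, 4.4]]


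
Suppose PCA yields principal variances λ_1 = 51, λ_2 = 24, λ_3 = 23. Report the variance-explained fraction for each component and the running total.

Step 1 — total variance = trace(Sigma) = Σ λ_i = 51 + 24 + 23 = 98.

Step 2 — fraction explained by component i = λ_i / Σ λ:
  PC1: 51/98 = 0.5204
  PC2: 24/98 = 0.2449
  PC3: 23/98 = 0.2347

Step 3 — cumulative fraction after k components = (λ_1 + ... + λ_k) / Σ λ:
  k = 1: 51/98 = 0.5204
  k = 2: (51 + 24)/98 = 75/98 = 0.7653
  k = 3: (51 + 24 + 23)/98 = 98/98 = 1

Summary (fraction, with percent):

explained: PC1 0.5204 (52.04%), PC2 0.2449 (24.49%), PC3 0.2347 (23.47%);  cumulative: 0.5204, 0.7653, 1


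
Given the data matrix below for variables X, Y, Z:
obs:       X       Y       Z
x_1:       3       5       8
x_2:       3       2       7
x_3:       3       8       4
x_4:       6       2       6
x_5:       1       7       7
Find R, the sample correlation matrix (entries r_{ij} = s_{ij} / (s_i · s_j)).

Step 1 — column means:
  mean(X) = (3 + 3 + 3 + 6 + 1) / 5 = 16/5 = 3.2
  mean(Y) = (5 + 2 + 8 + 2 + 7) / 5 = 24/5 = 4.8
  mean(Z) = (8 + 7 + 4 + 6 + 7) / 5 = 32/5 = 6.4

Step 2 — sample variances and covariances s[i,j] = (1/(n-1)) · Σ_k (x_{k,i} - mean_i) · (x_{k,j} - mean_j), with n-1 = 4:
  s[X,X] = ((-0.2)·(-0.2) + (-0.2)·(-0.2) + (-0.2)·(-0.2) + (2.8)·(2.8) + (-2.2)·(-2.2)) / 4 = 12.8/4 = 3.2
  s[X,Y] = ((-0.2)·(0.2) + (-0.2)·(-2.8) + (-0.2)·(3.2) + (2.8)·(-2.8) + (-2.2)·(2.2)) / 4 = -12.8/4 = -3.2
  s[X,Z] = ((-0.2)·(1.6) + (-0.2)·(0.6) + (-0.2)·(-2.4) + (2.8)·(-0.4) + (-2.2)·(0.6)) / 4 = -2.4/4 = -0.6
  s[Y,Y] = ((0.2)·(0.2) + (-2.8)·(-2.8) + (3.2)·(3.2) + (-2.8)·(-2.8) + (2.2)·(2.2)) / 4 = 30.8/4 = 7.7
  s[Y,Z] = ((0.2)·(1.6) + (-2.8)·(0.6) + (3.2)·(-2.4) + (-2.8)·(-0.4) + (2.2)·(0.6)) / 4 = -6.6/4 = -1.65
  s[Z,Z] = ((1.6)·(1.6) + (0.6)·(0.6) + (-2.4)·(-2.4) + (-0.4)·(-0.4) + (0.6)·(0.6)) / 4 = 9.2/4 = 2.3
  Sample standard deviations s_i = √(s[i,i]):
  s(X) = √(3.2) = 1.7889
  s(Y) = √(7.7) = 2.7749
  s(Z) = √(2.3) = 1.5166

Step 3 — r_{ij} = s_{ij} / (s_i · s_j):
  r[X,X] = 1 (diagonal).
  r[X,Y] = -3.2 / (1.7889 · 2.7749) = -3.2 / 4.9639 = -0.6447
  r[X,Z] = -0.6 / (1.7889 · 1.5166) = -0.6 / 2.7129 = -0.2212
  r[Y,Y] = 1 (diagonal).
  r[Y,Z] = -1.65 / (2.7749 · 1.5166) = -1.65 / 4.2083 = -0.3921
  r[Z,Z] = 1 (diagonal).

R is symmetric with unit diagonal. Assembling:

R = [[1, -0.6447, -0.2212],
 [-0.6447, 1, -0.3921],
 [-0.2212, -0.3921, 1]]


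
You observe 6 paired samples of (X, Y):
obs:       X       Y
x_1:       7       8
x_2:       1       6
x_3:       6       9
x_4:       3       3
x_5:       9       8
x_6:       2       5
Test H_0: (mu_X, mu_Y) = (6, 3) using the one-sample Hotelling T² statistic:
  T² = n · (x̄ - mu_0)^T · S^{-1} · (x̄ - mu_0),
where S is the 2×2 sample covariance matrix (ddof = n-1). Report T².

Step 1 — sample mean vector:
  mean(X) = (7 + 1 + 6 + 3 + 9 + 2) / 6 = 28/6 = 4.6667
  mean(Y) = (8 + 6 + 9 + 3 + 8 + 5) / 6 = 39/6 = 6.5
  x̄ = (4.6667, 6.5),  deviation x̄ - mu_0 = (4.6667, 6.5) - (6, 3) = (-1.3333, 3.5).

Step 2 — sample covariance matrix, S[i,j] = (1/(n-1)) · Σ_k (x_{k,i} - mean_i) · (x_{k,j} - mean_j), divisor n-1 = 5:
  S[X,X] = ((2.3333)·(2.3333) + (-3.6667)·(-3.6667) + (1.3333)·(1.3333) + (-1.6667)·(-1.6667) + (4.3333)·(4.3333) + (-2.6667)·(-2.6667)) / 5 = 49.3333/5 = 9.8667
  S[X,Y] = ((2.3333)·(1.5) + (-3.6667)·(-0.5) + (1.3333)·(2.5) + (-1.6667)·(-3.5) + (4.3333)·(1.5) + (-2.6667)·(-1.5)) / 5 = 25/5 = 5
  S[Y,Y] = ((1.5)·(1.5) + (-0.5)·(-0.5) + (2.5)·(2.5) + (-3.5)·(-3.5) + (1.5)·(1.5) + (-1.5)·(-1.5)) / 5 = 25.5/5 = 5.1
  S = [[9.8667, 5],
 [5, 5.1]].

Step 3 — invert S. det(S) = 9.8667·5.1 - (5)² = 25.32.
  S^{-1} = (1/det) · [[d, -b], [-b, a]] = [[0.2014, -0.1975],
 [-0.1975, 0.3897]].

Step 4 — quadratic form (x̄ - mu_0)^T · S^{-1} · (x̄ - mu_0):
  S^{-1} · (x̄ - mu_0) = (-0.9597, 1.6272),
  (x̄ - mu_0)^T · [...] = (-1.3333)·(-0.9597) + (3.5)·(1.6272) = 6.9747.

Step 5 — scale by n: T² = 6 · 6.9747 = 41.8483.

T² ≈ 41.8483


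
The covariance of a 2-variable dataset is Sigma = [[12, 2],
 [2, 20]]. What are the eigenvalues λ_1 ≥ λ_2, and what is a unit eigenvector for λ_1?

Step 1 — characteristic polynomial of 2×2 Sigma:
  det(Sigma - λI) = λ² - trace · λ + det = 0.
  trace = 12 + 20 = 32, det = 12·20 - (2)² = 236.
Step 2 — discriminant:
  Δ = trace² - 4·det = 1024 - 944 = 80.
Step 3 — eigenvalues:
  λ = (trace ± √Δ)/2 = (32 ± 8.9443)/2,
  λ_1 = 20.4721,  λ_2 = 11.5279.

Step 4 — unit eigenvector for λ_1: solve (Sigma - λ_1 I)v = 0. First row:
  (12 - 20.4721)·v_x + (2)·v_y = 0, i.e. (-8.4721)·v_x + (2)·v_y = 0,
  so v ∝ (b, λ_1 - a) = (2, 8.4721) = u.
  ||u|| = √((2)² + (8.4721)²) = √(75.7771) ≈ 8.705,
  v_1 = u/||u|| ≈ (0.2298, 0.9732) (||v_1|| = 1).

λ_1 = 20.4721,  λ_2 = 11.5279;  v_1 ≈ (0.2298, 0.9732)


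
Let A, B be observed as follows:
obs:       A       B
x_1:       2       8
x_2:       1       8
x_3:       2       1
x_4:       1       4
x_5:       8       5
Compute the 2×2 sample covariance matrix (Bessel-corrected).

Step 1 — column means:
  mean(A) = (2 + 1 + 2 + 1 + 8) / 5 = 14/5 = 2.8
  mean(B) = (8 + 8 + 1 + 4 + 5) / 5 = 26/5 = 5.2

Step 2 — sample covariance S[i,j] = (1/(n-1)) · Σ_k (x_{k,i} - mean_i) · (x_{k,j} - mean_j), with n-1 = 4.
  S[A,A] = ((-0.8)·(-0.8) + (-1.8)·(-1.8) + (-0.8)·(-0.8) + (-1.8)·(-1.8) + (5.2)·(5.2)) / 4 = 34.8/4 = 8.7
  S[A,B] = ((-0.8)·(2.8) + (-1.8)·(2.8) + (-0.8)·(-4.2) + (-1.8)·(-1.2) + (5.2)·(-0.2)) / 4 = -2.8/4 = -0.7
  S[B,B] = ((2.8)·(2.8) + (2.8)·(2.8) + (-4.2)·(-4.2) + (-1.2)·(-1.2) + (-0.2)·(-0.2)) / 4 = 34.8/4 = 8.7

S is symmetric (S[j,i] = S[i,j]). Assembling:

S = [[8.7, -0.7],
 [-0.7, 8.7]]


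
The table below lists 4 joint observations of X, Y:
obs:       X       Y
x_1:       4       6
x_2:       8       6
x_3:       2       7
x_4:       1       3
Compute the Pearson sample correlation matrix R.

Step 1 — column means:
  mean(X) = (4 + 8 + 2 + 1) / 4 = 15/4 = 3.75
  mean(Y) = (6 + 6 + 7 + 3) / 4 = 22/4 = 5.5

Step 2 — sample variances and covariances s[i,j] = (1/(n-1)) · Σ_k (x_{k,i} - mean_i) · (x_{k,j} - mean_j), with n-1 = 3:
  s[X,X] = ((0.25)·(0.25) + (4.25)·(4.25) + (-1.75)·(-1.75) + (-2.75)·(-2.75)) / 3 = 28.75/3 = 9.5833
  s[X,Y] = ((0.25)·(0.5) + (4.25)·(0.5) + (-1.75)·(1.5) + (-2.75)·(-2.5)) / 3 = 6.5/3 = 2.1667
  s[Y,Y] = ((0.5)·(0.5) + (0.5)·(0.5) + (1.5)·(1.5) + (-2.5)·(-2.5)) / 3 = 9/3 = 3
  Sample standard deviations s_i = √(s[i,i]):
  s(X) = √(9.5833) = 3.0957
  s(Y) = √(3) = 1.7321

Step 3 — r_{ij} = s_{ij} / (s_i · s_j):
  r[X,X] = 1 (diagonal).
  r[X,Y] = 2.1667 / (3.0957 · 1.7321) = 2.1667 / 5.3619 = 0.4041
  r[Y,Y] = 1 (diagonal).

R is symmetric with unit diagonal. Assembling:

R = [[1, 0.4041],
 [0.4041, 1]]


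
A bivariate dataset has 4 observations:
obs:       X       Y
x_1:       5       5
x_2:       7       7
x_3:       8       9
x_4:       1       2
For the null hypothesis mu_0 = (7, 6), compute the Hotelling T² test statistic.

Step 1 — sample mean vector:
  mean(X) = (5 + 7 + 8 + 1) / 4 = 21/4 = 5.25
  mean(Y) = (5 + 7 + 9 + 2) / 4 = 23/4 = 5.75
  x̄ = (5.25, 5.75),  deviation x̄ - mu_0 = (5.25, 5.75) - (7, 6) = (-1.75, -0.25).

Step 2 — sample covariance matrix, S[i,j] = (1/(n-1)) · Σ_k (x_{k,i} - mean_i) · (x_{k,j} - mean_j), divisor n-1 = 3:
  S[X,X] = ((-0.25)·(-0.25) + (1.75)·(1.75) + (2.75)·(2.75) + (-4.25)·(-4.25)) / 3 = 28.75/3 = 9.5833
  S[X,Y] = ((-0.25)·(-0.75) + (1.75)·(1.25) + (2.75)·(3.25) + (-4.25)·(-3.75)) / 3 = 27.25/3 = 9.0833
  S[Y,Y] = ((-0.75)·(-0.75) + (1.25)·(1.25) + (3.25)·(3.25) + (-3.75)·(-3.75)) / 3 = 26.75/3 = 8.9167
  S = [[9.5833, 9.0833],
 [9.0833, 8.9167]].

Step 3 — invert S. det(S) = 9.5833·8.9167 - (9.0833)² = 2.9444.
  S^{-1} = (1/det) · [[d, -b], [-b, a]] = [[3.0283, -3.0849],
 [-3.0849, 3.2547]].

Step 4 — quadratic form (x̄ - mu_0)^T · S^{-1} · (x̄ - mu_0):
  S^{-1} · (x̄ - mu_0) = (-4.5283, 4.5849),
  (x̄ - mu_0)^T · [...] = (-1.75)·(-4.5283) + (-0.25)·(4.5849) = 6.7783.

Step 5 — scale by n: T² = 4 · 6.7783 = 27.1132.

T² ≈ 27.1132


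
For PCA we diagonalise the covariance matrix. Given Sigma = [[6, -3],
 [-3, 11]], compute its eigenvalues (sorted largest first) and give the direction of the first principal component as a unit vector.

Step 1 — characteristic polynomial of 2×2 Sigma:
  det(Sigma - λI) = λ² - trace · λ + det = 0.
  trace = 6 + 11 = 17, det = 6·11 - (-3)² = 57.
Step 2 — discriminant:
  Δ = trace² - 4·det = 289 - 228 = 61.
Step 3 — eigenvalues:
  λ = (trace ± √Δ)/2 = (17 ± 7.8102)/2,
  λ_1 = 12.4051,  λ_2 = 4.5949.

Step 4 — unit eigenvector for λ_1: solve (Sigma - λ_1 I)v = 0. First row:
  (6 - 12.4051)·v_x + (-3)·v_y = 0, i.e. (-6.4051)·v_x + (-3)·v_y = 0,
  so v ∝ (b, λ_1 - a) = (-3, 6.4051); multiply by -1 so the first entry is positive: u = (3, -6.4051).
  ||u|| = √((3)² + (-6.4051)²) = √(50.0256) ≈ 7.0729,
  v_1 = u/||u|| ≈ (0.4242, -0.9056) (||v_1|| = 1).

λ_1 = 12.4051,  λ_2 = 4.5949;  v_1 ≈ (0.4242, -0.9056)


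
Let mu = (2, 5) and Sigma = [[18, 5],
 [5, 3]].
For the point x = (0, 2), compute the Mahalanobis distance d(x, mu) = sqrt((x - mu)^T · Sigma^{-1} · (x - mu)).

Step 1 — centre the observation: (x - mu) = (-2, -3).

Step 2 — invert Sigma. det(Sigma) = 18·3 - (5)² = 29.
  Sigma^{-1} = (1/det) · [[d, -b], [-b, a]] = [[0.1034, -0.1724],
 [-0.1724, 0.6207]].

Step 3 — form the quadratic (x - mu)^T · Sigma^{-1} · (x - mu):
  Sigma^{-1} · (x - mu) = (0.3103, -1.5172).
  (x - mu)^T · [Sigma^{-1} · (x - mu)] = (-2)·(0.3103) + (-3)·(-1.5172) = 3.931.

Step 4 — take square root: d = √(3.931) ≈ 1.9827.

d(x, mu) = √(3.931) ≈ 1.9827


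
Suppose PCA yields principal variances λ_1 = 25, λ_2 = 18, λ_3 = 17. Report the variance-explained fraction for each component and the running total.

Step 1 — total variance = trace(Sigma) = Σ λ_i = 25 + 18 + 17 = 60.

Step 2 — fraction explained by component i = λ_i / Σ λ:
  PC1: 25/60 = 0.4167
  PC2: 18/60 = 0.3
  PC3: 17/60 = 0.2833

Step 3 — cumulative fraction after k components = (λ_1 + ... + λ_k) / Σ λ:
  k = 1: 25/60 = 0.4167
  k = 2: (25 + 18)/60 = 43/60 = 0.7167
  k = 3: (25 + 18 + 17)/60 = 60/60 = 1

Summary (fraction, with percent):

explained: PC1 0.4167 (41.67%), PC2 0.3 (30%), PC3 0.2833 (28.33%);  cumulative: 0.4167, 0.7167, 1


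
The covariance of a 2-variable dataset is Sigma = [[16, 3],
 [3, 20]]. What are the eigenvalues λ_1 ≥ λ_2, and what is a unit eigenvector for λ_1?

Step 1 — characteristic polynomial of 2×2 Sigma:
  det(Sigma - λI) = λ² - trace · λ + det = 0.
  trace = 16 + 20 = 36, det = 16·20 - (3)² = 311.
Step 2 — discriminant:
  Δ = trace² - 4·det = 1296 - 1244 = 52.
Step 3 — eigenvalues:
  λ = (trace ± √Δ)/2 = (36 ± 7.2111)/2,
  λ_1 = 21.6056,  λ_2 = 14.3944.

Step 4 — unit eigenvector for λ_1: solve (Sigma - λ_1 I)v = 0. First row:
  (16 - 21.6056)·v_x + (3)·v_y = 0, i.e. (-5.6056)·v_x + (3)·v_y = 0,
  so v ∝ (b, λ_1 - a) = (3, 5.6056) = u.
  ||u|| = √((3)² + (5.6056)²) = √(40.4222) ≈ 6.3578,
  v_1 = u/||u|| ≈ (0.4719, 0.8817) (||v_1|| = 1).

λ_1 = 21.6056,  λ_2 = 14.3944;  v_1 ≈ (0.4719, 0.8817)


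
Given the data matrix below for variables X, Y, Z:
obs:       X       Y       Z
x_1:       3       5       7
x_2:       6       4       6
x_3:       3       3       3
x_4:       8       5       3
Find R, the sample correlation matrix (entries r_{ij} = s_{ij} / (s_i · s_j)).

Step 1 — column means:
  mean(X) = (3 + 6 + 3 + 8) / 4 = 20/4 = 5
  mean(Y) = (5 + 4 + 3 + 5) / 4 = 17/4 = 4.25
  mean(Z) = (7 + 6 + 3 + 3) / 4 = 19/4 = 4.75

Step 2 — sample variances and covariances s[i,j] = (1/(n-1)) · Σ_k (x_{k,i} - mean_i) · (x_{k,j} - mean_j), with n-1 = 3:
  s[X,X] = ((-2)·(-2) + (1)·(1) + (-2)·(-2) + (3)·(3)) / 3 = 18/3 = 6
  s[X,Y] = ((-2)·(0.75) + (1)·(-0.25) + (-2)·(-1.25) + (3)·(0.75)) / 3 = 3/3 = 1
  s[X,Z] = ((-2)·(2.25) + (1)·(1.25) + (-2)·(-1.75) + (3)·(-1.75)) / 3 = -5/3 = -1.6667
  s[Y,Y] = ((0.75)·(0.75) + (-0.25)·(-0.25) + (-1.25)·(-1.25) + (0.75)·(0.75)) / 3 = 2.75/3 = 0.9167
  s[Y,Z] = ((0.75)·(2.25) + (-0.25)·(1.25) + (-1.25)·(-1.75) + (0.75)·(-1.75)) / 3 = 2.25/3 = 0.75
  s[Z,Z] = ((2.25)·(2.25) + (1.25)·(1.25) + (-1.75)·(-1.75) + (-1.75)·(-1.75)) / 3 = 12.75/3 = 4.25
  Sample standard deviations s_i = √(s[i,i]):
  s(X) = √(6) = 2.4495
  s(Y) = √(0.9167) = 0.9574
  s(Z) = √(4.25) = 2.0616

Step 3 — r_{ij} = s_{ij} / (s_i · s_j):
  r[X,X] = 1 (diagonal).
  r[X,Y] = 1 / (2.4495 · 0.9574) = 1 / 2.3452 = 0.4264
  r[X,Z] = -1.6667 / (2.4495 · 2.0616) = -1.6667 / 5.0498 = -0.33
  r[Y,Y] = 1 (diagonal).
  r[Y,Z] = 0.75 / (0.9574 · 2.0616) = 0.75 / 1.9738 = 0.38
  r[Z,Z] = 1 (diagonal).

R is symmetric with unit diagonal. Assembling:

R = [[1, 0.4264, -0.33],
 [0.4264, 1, 0.38],
 [-0.33, 0.38, 1]]


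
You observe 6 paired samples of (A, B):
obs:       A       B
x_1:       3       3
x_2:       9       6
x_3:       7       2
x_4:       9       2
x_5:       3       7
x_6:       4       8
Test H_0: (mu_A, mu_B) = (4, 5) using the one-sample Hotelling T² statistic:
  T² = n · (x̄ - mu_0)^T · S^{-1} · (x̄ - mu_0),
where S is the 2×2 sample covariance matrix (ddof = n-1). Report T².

Step 1 — sample mean vector:
  mean(A) = (3 + 9 + 7 + 9 + 3 + 4) / 6 = 35/6 = 5.8333
  mean(B) = (3 + 6 + 2 + 2 + 7 + 8) / 6 = 28/6 = 4.6667
  x̄ = (5.8333, 4.6667),  deviation x̄ - mu_0 = (5.8333, 4.6667) - (4, 5) = (1.8333, -0.3333).

Step 2 — sample covariance matrix, S[i,j] = (1/(n-1)) · Σ_k (x_{k,i} - mean_i) · (x_{k,j} - mean_j), divisor n-1 = 5:
  S[A,A] = ((-2.8333)·(-2.8333) + (3.1667)·(3.1667) + (1.1667)·(1.1667) + (3.1667)·(3.1667) + (-2.8333)·(-2.8333) + (-1.8333)·(-1.8333)) / 5 = 40.8333/5 = 8.1667
  S[A,B] = ((-2.8333)·(-1.6667) + (3.1667)·(1.3333) + (1.1667)·(-2.6667) + (3.1667)·(-2.6667) + (-2.8333)·(2.3333) + (-1.8333)·(3.3333)) / 5 = -15.3333/5 = -3.0667
  S[B,B] = ((-1.6667)·(-1.6667) + (1.3333)·(1.3333) + (-2.6667)·(-2.6667) + (-2.6667)·(-2.6667) + (2.3333)·(2.3333) + (3.3333)·(3.3333)) / 5 = 35.3333/5 = 7.0667
  S = [[8.1667, -3.0667],
 [-3.0667, 7.0667]].

Step 3 — invert S. det(S) = 8.1667·7.0667 - (-3.0667)² = 48.3067.
  S^{-1} = (1/det) · [[d, -b], [-b, a]] = [[0.1463, 0.0635],
 [0.0635, 0.1691]].

Step 4 — quadratic form (x̄ - mu_0)^T · S^{-1} · (x̄ - mu_0):
  S^{-1} · (x̄ - mu_0) = (0.247, 0.06),
  (x̄ - mu_0)^T · [...] = (1.8333)·(0.247) + (-0.3333)·(0.06) = 0.4329.

Step 5 — scale by n: T² = 6 · 0.4329 = 2.5973.

T² ≈ 2.5973


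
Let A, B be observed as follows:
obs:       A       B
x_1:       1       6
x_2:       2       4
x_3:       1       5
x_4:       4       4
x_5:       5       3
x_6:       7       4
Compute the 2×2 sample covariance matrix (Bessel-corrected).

Step 1 — column means:
  mean(A) = (1 + 2 + 1 + 4 + 5 + 7) / 6 = 20/6 = 3.3333
  mean(B) = (6 + 4 + 5 + 4 + 3 + 4) / 6 = 26/6 = 4.3333

Step 2 — sample covariance S[i,j] = (1/(n-1)) · Σ_k (x_{k,i} - mean_i) · (x_{k,j} - mean_j), with n-1 = 5.
  S[A,A] = ((-2.3333)·(-2.3333) + (-1.3333)·(-1.3333) + (-2.3333)·(-2.3333) + (0.6667)·(0.6667) + (1.6667)·(1.6667) + (3.6667)·(3.6667)) / 5 = 29.3333/5 = 5.8667
  S[A,B] = ((-2.3333)·(1.6667) + (-1.3333)·(-0.3333) + (-2.3333)·(0.6667) + (0.6667)·(-0.3333) + (1.6667)·(-1.3333) + (3.6667)·(-0.3333)) / 5 = -8.6667/5 = -1.7333
  S[B,B] = ((1.6667)·(1.6667) + (-0.3333)·(-0.3333) + (0.6667)·(0.6667) + (-0.3333)·(-0.3333) + (-1.3333)·(-1.3333) + (-0.3333)·(-0.3333)) / 5 = 5.3333/5 = 1.0667

S is symmetric (S[j,i] = S[i,j]). Assembling:

S = [[5.8667, -1.7333],
 [-1.7333, 1.0667]]


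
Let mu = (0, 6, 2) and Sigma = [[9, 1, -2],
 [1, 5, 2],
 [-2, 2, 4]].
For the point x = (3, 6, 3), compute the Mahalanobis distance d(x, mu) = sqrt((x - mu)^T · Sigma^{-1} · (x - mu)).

Step 1 — centre the observation: (x - mu) = (3, 0, 1).

Step 2 — invert Sigma (cofactor / det for 3×3, or solve directly):
  Sigma^{-1} = [[0.1429, -0.0714, 0.1071],
 [-0.0714, 0.2857, -0.1786],
 [0.1071, -0.1786, 0.3929]].

Step 3 — form the quadratic (x - mu)^T · Sigma^{-1} · (x - mu):
  Sigma^{-1} · (x - mu) = (0.5357, -0.3929, 0.7143).
  (x - mu)^T · [Sigma^{-1} · (x - mu)] = (3)·(0.5357) + (0)·(-0.3929) + (1)·(0.7143) = 2.3214.

Step 4 — take square root: d = √(2.3214) ≈ 1.5236.

d(x, mu) = √(2.3214) ≈ 1.5236


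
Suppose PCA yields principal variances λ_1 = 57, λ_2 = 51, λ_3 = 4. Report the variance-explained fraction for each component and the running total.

Step 1 — total variance = trace(Sigma) = Σ λ_i = 57 + 51 + 4 = 112.

Step 2 — fraction explained by component i = λ_i / Σ λ:
  PC1: 57/112 = 0.5089
  PC2: 51/112 = 0.4554
  PC3: 4/112 = 0.0357

Step 3 — cumulative fraction after k components = (λ_1 + ... + λ_k) / Σ λ:
  k = 1: 57/112 = 0.5089
  k = 2: (57 + 51)/112 = 108/112 = 0.9643
  k = 3: (57 + 51 + 4)/112 = 112/112 = 1

Summary (fraction, with percent):

explained: PC1 0.5089 (50.89%), PC2 0.4554 (45.54%), PC3 0.0357 (3.57%);  cumulative: 0.5089, 0.9643, 1


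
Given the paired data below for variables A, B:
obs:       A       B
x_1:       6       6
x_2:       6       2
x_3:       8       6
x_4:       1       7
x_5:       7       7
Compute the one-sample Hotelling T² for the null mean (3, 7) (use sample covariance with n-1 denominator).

Step 1 — sample mean vector:
  mean(A) = (6 + 6 + 8 + 1 + 7) / 5 = 28/5 = 5.6
  mean(B) = (6 + 2 + 6 + 7 + 7) / 5 = 28/5 = 5.6
  x̄ = (5.6, 5.6),  deviation x̄ - mu_0 = (5.6, 5.6) - (3, 7) = (2.6, -1.4).

Step 2 — sample covariance matrix, S[i,j] = (1/(n-1)) · Σ_k (x_{k,i} - mean_i) · (x_{k,j} - mean_j), divisor n-1 = 4:
  S[A,A] = ((0.4)·(0.4) + (0.4)·(0.4) + (2.4)·(2.4) + (-4.6)·(-4.6) + (1.4)·(1.4)) / 4 = 29.2/4 = 7.3
  S[A,B] = ((0.4)·(0.4) + (0.4)·(-3.6) + (2.4)·(0.4) + (-4.6)·(1.4) + (1.4)·(1.4)) / 4 = -4.8/4 = -1.2
  S[B,B] = ((0.4)·(0.4) + (-3.6)·(-3.6) + (0.4)·(0.4) + (1.4)·(1.4) + (1.4)·(1.4)) / 4 = 17.2/4 = 4.3
  S = [[7.3, -1.2],
 [-1.2, 4.3]].

Step 3 — invert S. det(S) = 7.3·4.3 - (-1.2)² = 29.95.
  S^{-1} = (1/det) · [[d, -b], [-b, a]] = [[0.1436, 0.0401],
 [0.0401, 0.2437]].

Step 4 — quadratic form (x̄ - mu_0)^T · S^{-1} · (x̄ - mu_0):
  S^{-1} · (x̄ - mu_0) = (0.3172, -0.2371),
  (x̄ - mu_0)^T · [...] = (2.6)·(0.3172) + (-1.4)·(-0.2371) = 1.1566.

Step 5 — scale by n: T² = 5 · 1.1566 = 5.783.

T² ≈ 5.783


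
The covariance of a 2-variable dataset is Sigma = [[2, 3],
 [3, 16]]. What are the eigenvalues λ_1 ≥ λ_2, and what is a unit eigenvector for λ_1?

Step 1 — characteristic polynomial of 2×2 Sigma:
  det(Sigma - λI) = λ² - trace · λ + det = 0.
  trace = 2 + 16 = 18, det = 2·16 - (3)² = 23.
Step 2 — discriminant:
  Δ = trace² - 4·det = 324 - 92 = 232.
Step 3 — eigenvalues:
  λ = (trace ± √Δ)/2 = (18 ± 15.2315)/2,
  λ_1 = 16.6158,  λ_2 = 1.3842.

Step 4 — unit eigenvector for λ_1: solve (Sigma - λ_1 I)v = 0. First row:
  (2 - 16.6158)·v_x + (3)·v_y = 0, i.e. (-14.6158)·v_x + (3)·v_y = 0,
  so v ∝ (b, λ_1 - a) = (3, 14.6158) = u.
  ||u|| = √((3)² + (14.6158)²) = √(222.6208) ≈ 14.9205,
  v_1 = u/||u|| ≈ (0.2011, 0.9796) (||v_1|| = 1).

λ_1 = 16.6158,  λ_2 = 1.3842;  v_1 ≈ (0.2011, 0.9796)


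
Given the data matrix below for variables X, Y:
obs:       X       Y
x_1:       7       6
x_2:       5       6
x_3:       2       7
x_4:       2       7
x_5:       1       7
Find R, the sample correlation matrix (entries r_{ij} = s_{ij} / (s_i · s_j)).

Step 1 — column means:
  mean(X) = (7 + 5 + 2 + 2 + 1) / 5 = 17/5 = 3.4
  mean(Y) = (6 + 6 + 7 + 7 + 7) / 5 = 33/5 = 6.6

Step 2 — sample variances and covariances s[i,j] = (1/(n-1)) · Σ_k (x_{k,i} - mean_i) · (x_{k,j} - mean_j), with n-1 = 4:
  s[X,X] = ((3.6)·(3.6) + (1.6)·(1.6) + (-1.4)·(-1.4) + (-1.4)·(-1.4) + (-2.4)·(-2.4)) / 4 = 25.2/4 = 6.3
  s[X,Y] = ((3.6)·(-0.6) + (1.6)·(-0.6) + (-1.4)·(0.4) + (-1.4)·(0.4) + (-2.4)·(0.4)) / 4 = -5.2/4 = -1.3
  s[Y,Y] = ((-0.6)·(-0.6) + (-0.6)·(-0.6) + (0.4)·(0.4) + (0.4)·(0.4) + (0.4)·(0.4)) / 4 = 1.2/4 = 0.3
  Sample standard deviations s_i = √(s[i,i]):
  s(X) = √(6.3) = 2.51
  s(Y) = √(0.3) = 0.5477

Step 3 — r_{ij} = s_{ij} / (s_i · s_j):
  r[X,X] = 1 (diagonal).
  r[X,Y] = -1.3 / (2.51 · 0.5477) = -1.3 / 1.3748 = -0.9456
  r[Y,Y] = 1 (diagonal).

R is symmetric with unit diagonal. Assembling:

R = [[1, -0.9456],
 [-0.9456, 1]]


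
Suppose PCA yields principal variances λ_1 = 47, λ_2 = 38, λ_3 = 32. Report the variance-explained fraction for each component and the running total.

Step 1 — total variance = trace(Sigma) = Σ λ_i = 47 + 38 + 32 = 117.

Step 2 — fraction explained by component i = λ_i / Σ λ:
  PC1: 47/117 = 0.4017
  PC2: 38/117 = 0.3248
  PC3: 32/117 = 0.2735

Step 3 — cumulative fraction after k components = (λ_1 + ... + λ_k) / Σ λ:
  k = 1: 47/117 = 0.4017
  k = 2: (47 + 38)/117 = 85/117 = 0.7265
  k = 3: (47 + 38 + 32)/117 = 117/117 = 1

Summary (fraction, with percent):

explained: PC1 0.4017 (40.17%), PC2 0.3248 (32.48%), PC3 0.2735 (27.35%);  cumulative: 0.4017, 0.7265, 1


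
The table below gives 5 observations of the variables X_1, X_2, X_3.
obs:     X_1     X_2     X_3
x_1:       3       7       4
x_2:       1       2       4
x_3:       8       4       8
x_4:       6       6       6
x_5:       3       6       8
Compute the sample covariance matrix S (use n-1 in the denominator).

Step 1 — column means:
  mean(X_1) = (3 + 1 + 8 + 6 + 3) / 5 = 21/5 = 4.2
  mean(X_2) = (7 + 2 + 4 + 6 + 6) / 5 = 25/5 = 5
  mean(X_3) = (4 + 4 + 8 + 6 + 8) / 5 = 30/5 = 6

Step 2 — sample covariance S[i,j] = (1/(n-1)) · Σ_k (x_{k,i} - mean_i) · (x_{k,j} - mean_j), with n-1 = 4.
  S[X_1,X_1] = ((-1.2)·(-1.2) + (-3.2)·(-3.2) + (3.8)·(3.8) + (1.8)·(1.8) + (-1.2)·(-1.2)) / 4 = 30.8/4 = 7.7
  S[X_1,X_2] = ((-1.2)·(2) + (-3.2)·(-3) + (3.8)·(-1) + (1.8)·(1) + (-1.2)·(1)) / 4 = 4/4 = 1
  S[X_1,X_3] = ((-1.2)·(-2) + (-3.2)·(-2) + (3.8)·(2) + (1.8)·(0) + (-1.2)·(2)) / 4 = 14/4 = 3.5
  S[X_2,X_2] = ((2)·(2) + (-3)·(-3) + (-1)·(-1) + (1)·(1) + (1)·(1)) / 4 = 16/4 = 4
  S[X_2,X_3] = ((2)·(-2) + (-3)·(-2) + (-1)·(2) + (1)·(0) + (1)·(2)) / 4 = 2/4 = 0.5
  S[X_3,X_3] = ((-2)·(-2) + (-2)·(-2) + (2)·(2) + (0)·(0) + (2)·(2)) / 4 = 16/4 = 4

S is symmetric (S[j,i] = S[i,j]). Assembling:

S = [[7.7, 1, 3.5],
 [1, 4, 0.5],
 [3.5, 0.5, 4]]


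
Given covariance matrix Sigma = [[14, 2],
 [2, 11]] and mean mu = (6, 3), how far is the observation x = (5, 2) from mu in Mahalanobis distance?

Step 1 — centre the observation: (x - mu) = (-1, -1).

Step 2 — invert Sigma. det(Sigma) = 14·11 - (2)² = 150.
  Sigma^{-1} = (1/det) · [[d, -b], [-b, a]] = [[0.0733, -0.0133],
 [-0.0133, 0.0933]].

Step 3 — form the quadratic (x - mu)^T · Sigma^{-1} · (x - mu):
  Sigma^{-1} · (x - mu) = (-0.06, -0.08).
  (x - mu)^T · [Sigma^{-1} · (x - mu)] = (-1)·(-0.06) + (-1)·(-0.08) = 0.14.

Step 4 — take square root: d = √(0.14) ≈ 0.3742.

d(x, mu) = √(0.14) ≈ 0.3742


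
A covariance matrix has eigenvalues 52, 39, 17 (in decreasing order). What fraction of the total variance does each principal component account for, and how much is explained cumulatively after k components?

Step 1 — total variance = trace(Sigma) = Σ λ_i = 52 + 39 + 17 = 108.

Step 2 — fraction explained by component i = λ_i / Σ λ:
  PC1: 52/108 = 0.4815
  PC2: 39/108 = 0.3611
  PC3: 17/108 = 0.1574

Step 3 — cumulative fraction after k components = (λ_1 + ... + λ_k) / Σ λ:
  k = 1: 52/108 = 0.4815
  k = 2: (52 + 39)/108 = 91/108 = 0.8426
  k = 3: (52 + 39 + 17)/108 = 108/108 = 1

Summary (fraction, with percent):

explained: PC1 0.4815 (48.15%), PC2 0.3611 (36.11%), PC3 0.1574 (15.74%);  cumulative: 0.4815, 0.8426, 1


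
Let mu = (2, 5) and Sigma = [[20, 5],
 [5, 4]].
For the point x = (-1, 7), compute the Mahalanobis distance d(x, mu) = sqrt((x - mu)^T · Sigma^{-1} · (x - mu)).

Step 1 — centre the observation: (x - mu) = (-3, 2).

Step 2 — invert Sigma. det(Sigma) = 20·4 - (5)² = 55.
  Sigma^{-1} = (1/det) · [[d, -b], [-b, a]] = [[0.0727, -0.0909],
 [-0.0909, 0.3636]].

Step 3 — form the quadratic (x - mu)^T · Sigma^{-1} · (x - mu):
  Sigma^{-1} · (x - mu) = (-0.4, 1).
  (x - mu)^T · [Sigma^{-1} · (x - mu)] = (-3)·(-0.4) + (2)·(1) = 3.2.

Step 4 — take square root: d = √(3.2) ≈ 1.7889.

d(x, mu) = √(3.2) ≈ 1.7889


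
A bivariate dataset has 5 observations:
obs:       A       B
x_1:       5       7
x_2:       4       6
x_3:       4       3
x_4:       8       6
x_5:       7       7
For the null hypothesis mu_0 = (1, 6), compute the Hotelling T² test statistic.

Step 1 — sample mean vector:
  mean(A) = (5 + 4 + 4 + 8 + 7) / 5 = 28/5 = 5.6
  mean(B) = (7 + 6 + 3 + 6 + 7) / 5 = 29/5 = 5.8
  x̄ = (5.6, 5.8),  deviation x̄ - mu_0 = (5.6, 5.8) - (1, 6) = (4.6, -0.2).

Step 2 — sample covariance matrix, S[i,j] = (1/(n-1)) · Σ_k (x_{k,i} - mean_i) · (x_{k,j} - mean_j), divisor n-1 = 4:
  S[A,A] = ((-0.6)·(-0.6) + (-1.6)·(-1.6) + (-1.6)·(-1.6) + (2.4)·(2.4) + (1.4)·(1.4)) / 4 = 13.2/4 = 3.3
  S[A,B] = ((-0.6)·(1.2) + (-1.6)·(0.2) + (-1.6)·(-2.8) + (2.4)·(0.2) + (1.4)·(1.2)) / 4 = 5.6/4 = 1.4
  S[B,B] = ((1.2)·(1.2) + (0.2)·(0.2) + (-2.8)·(-2.8) + (0.2)·(0.2) + (1.2)·(1.2)) / 4 = 10.8/4 = 2.7
  S = [[3.3, 1.4],
 [1.4, 2.7]].

Step 3 — invert S. det(S) = 3.3·2.7 - (1.4)² = 6.95.
  S^{-1} = (1/det) · [[d, -b], [-b, a]] = [[0.3885, -0.2014],
 [-0.2014, 0.4748]].

Step 4 — quadratic form (x̄ - mu_0)^T · S^{-1} · (x̄ - mu_0):
  S^{-1} · (x̄ - mu_0) = (1.8273, -1.0216),
  (x̄ - mu_0)^T · [...] = (4.6)·(1.8273) + (-0.2)·(-1.0216) = 8.6101.

Step 5 — scale by n: T² = 5 · 8.6101 = 43.0504.

T² ≈ 43.0504


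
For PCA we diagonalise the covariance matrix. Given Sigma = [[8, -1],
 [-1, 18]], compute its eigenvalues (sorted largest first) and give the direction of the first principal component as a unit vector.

Step 1 — characteristic polynomial of 2×2 Sigma:
  det(Sigma - λI) = λ² - trace · λ + det = 0.
  trace = 8 + 18 = 26, det = 8·18 - (-1)² = 143.
Step 2 — discriminant:
  Δ = trace² - 4·det = 676 - 572 = 104.
Step 3 — eigenvalues:
  λ = (trace ± √Δ)/2 = (26 ± 10.198)/2,
  λ_1 = 18.099,  λ_2 = 7.901.

Step 4 — unit eigenvector for λ_1: solve (Sigma - λ_1 I)v = 0. First row:
  (8 - 18.099)·v_x + (-1)·v_y = 0, i.e. (-10.099)·v_x + (-1)·v_y = 0,
  so v ∝ (b, λ_1 - a) = (-1, 10.099); multiply by -1 so the first entry is positive: u = (1, -10.099).
  ||u|| = √((1)² + (-10.099)²) = √(102.9902) ≈ 10.1484,
  v_1 = u/||u|| ≈ (0.0985, -0.9951) (||v_1|| = 1).

λ_1 = 18.099,  λ_2 = 7.901;  v_1 ≈ (0.0985, -0.9951)


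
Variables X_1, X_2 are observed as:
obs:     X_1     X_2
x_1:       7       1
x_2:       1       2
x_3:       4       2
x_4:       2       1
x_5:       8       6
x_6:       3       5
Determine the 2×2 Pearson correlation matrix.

Step 1 — column means:
  mean(X_1) = (7 + 1 + 4 + 2 + 8 + 3) / 6 = 25/6 = 4.1667
  mean(X_2) = (1 + 2 + 2 + 1 + 6 + 5) / 6 = 17/6 = 2.8333

Step 2 — sample variances and covariances s[i,j] = (1/(n-1)) · Σ_k (x_{k,i} - mean_i) · (x_{k,j} - mean_j), with n-1 = 5:
  s[X_1,X_1] = ((2.8333)·(2.8333) + (-3.1667)·(-3.1667) + (-0.1667)·(-0.1667) + (-2.1667)·(-2.1667) + (3.8333)·(3.8333) + (-1.1667)·(-1.1667)) / 5 = 38.8333/5 = 7.7667
  s[X_1,X_2] = ((2.8333)·(-1.8333) + (-3.1667)·(-0.8333) + (-0.1667)·(-0.8333) + (-2.1667)·(-1.8333) + (3.8333)·(3.1667) + (-1.1667)·(2.1667)) / 5 = 11.1667/5 = 2.2333
  s[X_2,X_2] = ((-1.8333)·(-1.8333) + (-0.8333)·(-0.8333) + (-0.8333)·(-0.8333) + (-1.8333)·(-1.8333) + (3.1667)·(3.1667) + (2.1667)·(2.1667)) / 5 = 22.8333/5 = 4.5667
  Sample standard deviations s_i = √(s[i,i]):
  s(X_1) = √(7.7667) = 2.7869
  s(X_2) = √(4.5667) = 2.137

Step 3 — r_{ij} = s_{ij} / (s_i · s_j):
  r[X_1,X_1] = 1 (diagonal).
  r[X_1,X_2] = 2.2333 / (2.7869 · 2.137) = 2.2333 / 5.9555 = 0.375
  r[X_2,X_2] = 1 (diagonal).

R is symmetric with unit diagonal. Assembling:

R = [[1, 0.375],
 [0.375, 1]]


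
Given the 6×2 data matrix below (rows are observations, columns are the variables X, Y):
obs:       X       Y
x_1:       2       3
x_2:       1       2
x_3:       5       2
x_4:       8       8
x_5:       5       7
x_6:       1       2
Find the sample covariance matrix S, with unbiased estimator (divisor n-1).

Step 1 — column means:
  mean(X) = (2 + 1 + 5 + 8 + 5 + 1) / 6 = 22/6 = 3.6667
  mean(Y) = (3 + 2 + 2 + 8 + 7 + 2) / 6 = 24/6 = 4

Step 2 — sample covariance S[i,j] = (1/(n-1)) · Σ_k (x_{k,i} - mean_i) · (x_{k,j} - mean_j), with n-1 = 5.
  S[X,X] = ((-1.6667)·(-1.6667) + (-2.6667)·(-2.6667) + (1.3333)·(1.3333) + (4.3333)·(4.3333) + (1.3333)·(1.3333) + (-2.6667)·(-2.6667)) / 5 = 39.3333/5 = 7.8667
  S[X,Y] = ((-1.6667)·(-1) + (-2.6667)·(-2) + (1.3333)·(-2) + (4.3333)·(4) + (1.3333)·(3) + (-2.6667)·(-2)) / 5 = 31/5 = 6.2
  S[Y,Y] = ((-1)·(-1) + (-2)·(-2) + (-2)·(-2) + (4)·(4) + (3)·(3) + (-2)·(-2)) / 5 = 38/5 = 7.6

S is symmetric (S[j,i] = S[i,j]). Assembling:

S = [[7.8667, 6.2],
 [6.2, 7.6]]


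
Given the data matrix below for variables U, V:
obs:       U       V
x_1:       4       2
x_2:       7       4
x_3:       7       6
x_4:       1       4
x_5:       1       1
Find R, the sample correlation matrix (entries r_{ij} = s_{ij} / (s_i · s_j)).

Step 1 — column means:
  mean(U) = (4 + 7 + 7 + 1 + 1) / 5 = 20/5 = 4
  mean(V) = (2 + 4 + 6 + 4 + 1) / 5 = 17/5 = 3.4

Step 2 — sample variances and covariances s[i,j] = (1/(n-1)) · Σ_k (x_{k,i} - mean_i) · (x_{k,j} - mean_j), with n-1 = 4:
  s[U,U] = ((0)·(0) + (3)·(3) + (3)·(3) + (-3)·(-3) + (-3)·(-3)) / 4 = 36/4 = 9
  s[U,V] = ((0)·(-1.4) + (3)·(0.6) + (3)·(2.6) + (-3)·(0.6) + (-3)·(-2.4)) / 4 = 15/4 = 3.75
  s[V,V] = ((-1.4)·(-1.4) + (0.6)·(0.6) + (2.6)·(2.6) + (0.6)·(0.6) + (-2.4)·(-2.4)) / 4 = 15.2/4 = 3.8
  Sample standard deviations s_i = √(s[i,i]):
  s(U) = √(9) = 3
  s(V) = √(3.8) = 1.9494

Step 3 — r_{ij} = s_{ij} / (s_i · s_j):
  r[U,U] = 1 (diagonal).
  r[U,V] = 3.75 / (3 · 1.9494) = 3.75 / 5.8481 = 0.6412
  r[V,V] = 1 (diagonal).

R is symmetric with unit diagonal. Assembling:

R = [[1, 0.6412],
 [0.6412, 1]]


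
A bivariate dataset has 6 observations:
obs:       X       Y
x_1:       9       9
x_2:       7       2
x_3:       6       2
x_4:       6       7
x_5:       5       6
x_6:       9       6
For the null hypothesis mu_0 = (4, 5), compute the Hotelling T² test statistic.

Step 1 — sample mean vector:
  mean(X) = (9 + 7 + 6 + 6 + 5 + 9) / 6 = 42/6 = 7
  mean(Y) = (9 + 2 + 2 + 7 + 6 + 6) / 6 = 32/6 = 5.3333
  x̄ = (7, 5.3333),  deviation x̄ - mu_0 = (7, 5.3333) - (4, 5) = (3, 0.3333).

Step 2 — sample covariance matrix, S[i,j] = (1/(n-1)) · Σ_k (x_{k,i} - mean_i) · (x_{k,j} - mean_j), divisor n-1 = 5:
  S[X,X] = ((2)·(2) + (0)·(0) + (-1)·(-1) + (-1)·(-1) + (-2)·(-2) + (2)·(2)) / 5 = 14/5 = 2.8
  S[X,Y] = ((2)·(3.6667) + (0)·(-3.3333) + (-1)·(-3.3333) + (-1)·(1.6667) + (-2)·(0.6667) + (2)·(0.6667)) / 5 = 9/5 = 1.8
  S[Y,Y] = ((3.6667)·(3.6667) + (-3.3333)·(-3.3333) + (-3.3333)·(-3.3333) + (1.6667)·(1.6667) + (0.6667)·(0.6667) + (0.6667)·(0.6667)) / 5 = 39.3333/5 = 7.8667
  S = [[2.8, 1.8],
 [1.8, 7.8667]].

Step 3 — invert S. det(S) = 2.8·7.8667 - (1.8)² = 18.7867.
  S^{-1} = (1/det) · [[d, -b], [-b, a]] = [[0.4187, -0.0958],
 [-0.0958, 0.149]].

Step 4 — quadratic form (x̄ - mu_0)^T · S^{-1} · (x̄ - mu_0):
  S^{-1} · (x̄ - mu_0) = (1.2243, -0.2378),
  (x̄ - mu_0)^T · [...] = (3)·(1.2243) + (0.3333)·(-0.2378) = 3.5936.

Step 5 — scale by n: T² = 6 · 3.5936 = 21.5614.

T² ≈ 21.5614


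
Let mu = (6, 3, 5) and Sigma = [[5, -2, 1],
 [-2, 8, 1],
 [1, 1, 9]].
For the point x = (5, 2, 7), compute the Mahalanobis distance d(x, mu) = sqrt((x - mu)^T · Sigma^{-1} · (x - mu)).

Step 1 — centre the observation: (x - mu) = (-1, -1, 2).

Step 2 — invert Sigma (cofactor / det for 3×3, or solve directly):
  Sigma^{-1} = [[0.2313, 0.0619, -0.0326],
 [0.0619, 0.1433, -0.0228],
 [-0.0326, -0.0228, 0.1173]].

Step 3 — form the quadratic (x - mu)^T · Sigma^{-1} · (x - mu):
  Sigma^{-1} · (x - mu) = (-0.3583, -0.2508, 0.2899).
  (x - mu)^T · [Sigma^{-1} · (x - mu)] = (-1)·(-0.3583) + (-1)·(-0.2508) + (2)·(0.2899) = 1.1889.

Step 4 — take square root: d = √(1.1889) ≈ 1.0904.

d(x, mu) = √(1.1889) ≈ 1.0904


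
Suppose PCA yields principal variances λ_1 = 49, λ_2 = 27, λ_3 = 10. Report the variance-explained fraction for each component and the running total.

Step 1 — total variance = trace(Sigma) = Σ λ_i = 49 + 27 + 10 = 86.

Step 2 — fraction explained by component i = λ_i / Σ λ:
  PC1: 49/86 = 0.5698
  PC2: 27/86 = 0.314
  PC3: 10/86 = 0.1163

Step 3 — cumulative fraction after k components = (λ_1 + ... + λ_k) / Σ λ:
  k = 1: 49/86 = 0.5698
  k = 2: (49 + 27)/86 = 76/86 = 0.8837
  k = 3: (49 + 27 + 10)/86 = 86/86 = 1

Summary (fraction, with percent):

explained: PC1 0.5698 (56.98%), PC2 0.314 (31.4%), PC3 0.1163 (11.63%);  cumulative: 0.5698, 0.8837, 1


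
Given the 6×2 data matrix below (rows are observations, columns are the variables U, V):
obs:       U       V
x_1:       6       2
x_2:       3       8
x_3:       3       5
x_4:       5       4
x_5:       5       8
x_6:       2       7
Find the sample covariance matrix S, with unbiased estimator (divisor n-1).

Step 1 — column means:
  mean(U) = (6 + 3 + 3 + 5 + 5 + 2) / 6 = 24/6 = 4
  mean(V) = (2 + 8 + 5 + 4 + 8 + 7) / 6 = 34/6 = 5.6667

Step 2 — sample covariance S[i,j] = (1/(n-1)) · Σ_k (x_{k,i} - mean_i) · (x_{k,j} - mean_j), with n-1 = 5.
  S[U,U] = ((2)·(2) + (-1)·(-1) + (-1)·(-1) + (1)·(1) + (1)·(1) + (-2)·(-2)) / 5 = 12/5 = 2.4
  S[U,V] = ((2)·(-3.6667) + (-1)·(2.3333) + (-1)·(-0.6667) + (1)·(-1.6667) + (1)·(2.3333) + (-2)·(1.3333)) / 5 = -11/5 = -2.2
  S[V,V] = ((-3.6667)·(-3.6667) + (2.3333)·(2.3333) + (-0.6667)·(-0.6667) + (-1.6667)·(-1.6667) + (2.3333)·(2.3333) + (1.3333)·(1.3333)) / 5 = 29.3333/5 = 5.8667

S is symmetric (S[j,i] = S[i,j]). Assembling:

S = [[2.4, -2.2],
 [-2.2, 5.8667]]
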